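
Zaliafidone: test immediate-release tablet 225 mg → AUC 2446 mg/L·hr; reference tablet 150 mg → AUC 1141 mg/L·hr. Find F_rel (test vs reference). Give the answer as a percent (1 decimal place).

F_rel = 142.9%

F_rel = (AUC_test/D_test) / (AUC_ref/D_ref)
      = (2446/225) / (1141/150)
      = 10.8711 / 7.60667 = 1.4292 = 142.92%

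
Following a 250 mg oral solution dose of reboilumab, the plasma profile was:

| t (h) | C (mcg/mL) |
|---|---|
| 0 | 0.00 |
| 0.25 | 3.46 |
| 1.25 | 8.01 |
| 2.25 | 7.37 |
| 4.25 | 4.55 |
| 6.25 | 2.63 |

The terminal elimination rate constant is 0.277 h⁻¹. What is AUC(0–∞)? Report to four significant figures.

AUC = 42.45 mcg/mL·h

Trapezoidal AUC_0→6.25:
  [0→0.25]: (0.00+3.46)/2 × 0.25 = 0.4325
  [0.25→1.25]: (3.46+8.01)/2 × 1 = 5.735
  [1.25→2.25]: (8.01+7.37)/2 × 1 = 7.69
  [2.25→4.25]: (7.37+4.55)/2 × 2 = 11.92
  [4.25→6.25]: (4.55+2.63)/2 × 2 = 7.18
  Sum = 32.9575 mcg/mL·h
Extrapolated tail: C_last / k_e = 2.63 / 0.277 = 9.495
AUC_0→∞ = 32.9575 + 9.495 = 42.4525 mcg/mL·h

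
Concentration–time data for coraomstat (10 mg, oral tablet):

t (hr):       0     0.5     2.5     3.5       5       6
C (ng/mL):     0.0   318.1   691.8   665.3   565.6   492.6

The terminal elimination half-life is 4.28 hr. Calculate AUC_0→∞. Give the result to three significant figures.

Trapezoidal AUC_0→6:
  [0→0.5]: (0.0+318.1)/2 × 0.5 = 79.525
  [0.5→2.5]: (318.1+691.8)/2 × 2 = 1009.9
  [2.5→3.5]: (691.8+665.3)/2 × 1 = 678.55
  [3.5→5]: (665.3+565.6)/2 × 1.5 = 923.175
  [5→6]: (565.6+492.6)/2 × 1 = 529.1
  Sum = 3220.25 ng/mL·hr
k_e = ln2 / t½ = 0.693147 / 4.28 = 0.1620 hr^-1
Extrapolated tail: C_last / k_e = 492.6 / 0.162 = 3040.741
AUC_0→∞ = 3220.25 + 3040.741 = 6260.991 ng/mL·hr

AUC = 6260 ng/mL·hr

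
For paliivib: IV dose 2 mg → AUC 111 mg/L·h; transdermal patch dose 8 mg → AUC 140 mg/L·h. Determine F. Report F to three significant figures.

F = (AUC_ev / D_ev) / (AUC_iv / D_iv)
  = (140/8) / (111/2)
  = 17.5 / 55.5 = 0.3153

F = 0.315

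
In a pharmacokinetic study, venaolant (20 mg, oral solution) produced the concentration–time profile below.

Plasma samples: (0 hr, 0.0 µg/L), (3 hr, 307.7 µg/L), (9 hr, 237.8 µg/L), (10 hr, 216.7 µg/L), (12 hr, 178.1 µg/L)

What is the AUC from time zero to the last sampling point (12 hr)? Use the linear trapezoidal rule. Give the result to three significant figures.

Trapezoidal AUC_0→12:
  [0→3]: (0.0+307.7)/2 × 3 = 461.55
  [3→9]: (307.7+237.8)/2 × 6 = 1636.5
  [9→10]: (237.8+216.7)/2 × 1 = 227.25
  [10→12]: (216.7+178.1)/2 × 2 = 394.8
  Sum = 2720.1 µg/L·hr

AUC = 2720 µg/L·hr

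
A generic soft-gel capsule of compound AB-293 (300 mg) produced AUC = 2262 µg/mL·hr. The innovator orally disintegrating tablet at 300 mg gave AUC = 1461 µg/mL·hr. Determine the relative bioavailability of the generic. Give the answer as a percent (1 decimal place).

F_rel = (AUC_test/D_test) / (AUC_ref/D_ref)
      = (2262/300) / (1461/300)
      = 7.54 / 4.87 = 1.5483 = 154.83%

F_rel = 154.8%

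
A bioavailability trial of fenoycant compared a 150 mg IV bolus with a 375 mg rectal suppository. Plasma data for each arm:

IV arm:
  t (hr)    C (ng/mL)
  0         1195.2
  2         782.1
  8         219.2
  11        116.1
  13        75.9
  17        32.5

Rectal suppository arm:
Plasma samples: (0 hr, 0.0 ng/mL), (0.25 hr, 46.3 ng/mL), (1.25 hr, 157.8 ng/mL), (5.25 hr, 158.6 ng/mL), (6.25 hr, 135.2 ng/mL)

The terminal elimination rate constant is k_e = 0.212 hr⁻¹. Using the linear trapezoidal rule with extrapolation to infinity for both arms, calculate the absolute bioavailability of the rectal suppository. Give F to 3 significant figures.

F = 0.101

Trapezoidal AUC_0→17 (IV):
  [0→2]: (1195.2+782.1)/2 × 2 = 1977.3
  [2→8]: (782.1+219.2)/2 × 6 = 3003.9
  [8→11]: (219.2+116.1)/2 × 3 = 502.95
  [11→13]: (116.1+75.9)/2 × 2 = 192.0
  [13→17]: (75.9+32.5)/2 × 4 = 216.8
  Sum = 5892.95 ng/mL·hr
IV tail: 32.5/0.212 = 153.302; AUC_iv,0→∞ = 5892.95 + 153.302 = 6046.252 ng/mL·hr
Trapezoidal AUC_0→6.25 (rectal suppository):
  [0→0.25]: (0.0+46.3)/2 × 0.25 = 5.7875
  [0.25→1.25]: (46.3+157.8)/2 × 1 = 102.05
  [1.25→5.25]: (157.8+158.6)/2 × 4 = 632.8
  [5.25→6.25]: (158.6+135.2)/2 × 1 = 146.9
  Sum = 887.5375 ng/mL·hr
rectal suppository tail: 135.2/0.212 = 637.736; AUC_ev,0→∞ = 887.5375 + 637.736 = 1525.2735 ng/mL·hr
F = (AUC_ev/D_ev)/(AUC_iv/D_iv) = (1525.2735/375)/(6046.252/150) = 4.067396/40.3083 = 0.1009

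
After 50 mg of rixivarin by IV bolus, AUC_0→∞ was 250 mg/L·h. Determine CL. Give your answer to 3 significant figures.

CL = Dose_iv / AUC_0→∞
   = 50 / 250 = 0.2 L/h

CL = 0.200 L/h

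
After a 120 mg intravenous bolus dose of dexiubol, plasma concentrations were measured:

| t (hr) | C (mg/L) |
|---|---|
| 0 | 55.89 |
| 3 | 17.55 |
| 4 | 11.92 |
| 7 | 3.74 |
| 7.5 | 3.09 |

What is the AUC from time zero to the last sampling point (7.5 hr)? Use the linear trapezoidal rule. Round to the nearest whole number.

Trapezoidal AUC_0→7.5:
  [0→3]: (55.89+17.55)/2 × 3 = 110.16
  [3→4]: (17.55+11.92)/2 × 1 = 14.735
  [4→7]: (11.92+3.74)/2 × 3 = 23.49
  [7→7.5]: (3.74+3.09)/2 × 0.5 = 1.7075
  Sum = 150.0925 mg/L·hr

AUC = 150 mg/L·hr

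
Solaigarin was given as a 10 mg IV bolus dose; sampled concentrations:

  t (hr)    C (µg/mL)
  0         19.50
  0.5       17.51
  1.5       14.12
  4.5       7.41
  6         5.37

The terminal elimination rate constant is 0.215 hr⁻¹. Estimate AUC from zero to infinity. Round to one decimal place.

Trapezoidal AUC_0→6:
  [0→0.5]: (19.50+17.51)/2 × 0.5 = 9.2525
  [0.5→1.5]: (17.51+14.12)/2 × 1 = 15.815
  [1.5→4.5]: (14.12+7.41)/2 × 3 = 32.295
  [4.5→6]: (7.41+5.37)/2 × 1.5 = 9.585
  Sum = 66.9475 µg/mL·hr
Extrapolated tail: C_last / k_e = 5.37 / 0.215 = 24.977
AUC_0→∞ = 66.9475 + 24.977 = 91.9245 µg/mL·hr

AUC = 91.9 µg/mL·hr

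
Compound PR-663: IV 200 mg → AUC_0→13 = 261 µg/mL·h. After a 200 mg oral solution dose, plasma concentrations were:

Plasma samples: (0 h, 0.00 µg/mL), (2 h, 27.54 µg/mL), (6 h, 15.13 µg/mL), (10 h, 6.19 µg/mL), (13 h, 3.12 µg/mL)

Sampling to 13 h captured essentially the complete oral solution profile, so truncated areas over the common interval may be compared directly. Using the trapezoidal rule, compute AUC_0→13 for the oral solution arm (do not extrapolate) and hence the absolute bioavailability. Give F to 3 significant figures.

Trapezoidal AUC_0→13 (oral solution):
  [0→2]: (0.00+27.54)/2 × 2 = 27.54
  [2→6]: (27.54+15.13)/2 × 4 = 85.34
  [6→10]: (15.13+6.19)/2 × 4 = 42.64
  [10→13]: (6.19+3.12)/2 × 3 = 13.965
  Sum = 169.485 µg/mL·h
F = (AUC_ev/D_ev)/(AUC_iv/D_iv) = (169.485/200)/(261/200) = 0.847425/1.305 = 0.6494

F = 0.649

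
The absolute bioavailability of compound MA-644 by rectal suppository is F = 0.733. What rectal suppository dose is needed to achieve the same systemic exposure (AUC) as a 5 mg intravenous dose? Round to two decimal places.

D_rectal = 6.82 mg

For equal systemic exposure: F × D_ev = D_iv
D_ev = D_iv / F = 5 / 0.733 = 6.82128 mg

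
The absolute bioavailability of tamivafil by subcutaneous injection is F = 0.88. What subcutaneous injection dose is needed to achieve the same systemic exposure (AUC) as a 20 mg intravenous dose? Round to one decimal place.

For equal systemic exposure: F × D_ev = D_iv
D_ev = D_iv / F = 20 / 0.88 = 22.7273 mg

D_subcutaneous = 22.7 mg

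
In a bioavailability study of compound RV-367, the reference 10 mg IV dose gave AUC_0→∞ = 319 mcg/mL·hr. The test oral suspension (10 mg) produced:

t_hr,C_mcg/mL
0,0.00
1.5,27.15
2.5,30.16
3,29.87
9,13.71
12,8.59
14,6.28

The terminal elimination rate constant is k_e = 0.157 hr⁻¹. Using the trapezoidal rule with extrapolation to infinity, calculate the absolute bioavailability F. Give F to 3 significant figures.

F = 0.887

Trapezoidal AUC_0→14 (oral suspension):
  [0→1.5]: (0.00+27.15)/2 × 1.5 = 20.3625
  [1.5→2.5]: (27.15+30.16)/2 × 1 = 28.655
  [2.5→3]: (30.16+29.87)/2 × 0.5 = 15.0075
  [3→9]: (29.87+13.71)/2 × 6 = 130.74
  [9→12]: (13.71+8.59)/2 × 3 = 33.45
  [12→14]: (8.59+6.28)/2 × 2 = 14.87
  Sum = 243.085 mcg/mL·hr
Tail: C_last/k_e = 6.28/0.157 = 40.000
AUC_0→∞ (oral suspension) = 243.085 + 40.000 = 283.085 mcg/mL·hr
F = (AUC_ev/D_ev)/(AUC_iv/D_iv) = (283.085/10)/(319/10) = 28.3085/31.9 = 0.8874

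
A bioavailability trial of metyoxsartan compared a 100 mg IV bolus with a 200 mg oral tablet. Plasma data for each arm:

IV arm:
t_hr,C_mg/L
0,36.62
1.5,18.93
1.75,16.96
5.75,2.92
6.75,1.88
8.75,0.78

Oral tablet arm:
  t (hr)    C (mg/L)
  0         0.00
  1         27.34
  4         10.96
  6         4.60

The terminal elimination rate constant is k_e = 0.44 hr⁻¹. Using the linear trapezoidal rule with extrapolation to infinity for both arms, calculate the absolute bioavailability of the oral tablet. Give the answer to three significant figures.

F = 0.524

Trapezoidal AUC_0→8.75 (IV):
  [0→1.5]: (36.62+18.93)/2 × 1.5 = 41.6625
  [1.5→1.75]: (18.93+16.96)/2 × 0.25 = 4.48625
  [1.75→5.75]: (16.96+2.92)/2 × 4 = 39.76
  [5.75→6.75]: (2.92+1.88)/2 × 1 = 2.4
  [6.75→8.75]: (1.88+0.78)/2 × 2 = 2.66
  Sum = 90.96875 mg/L·hr
IV tail: 0.78/0.44 = 1.773; AUC_iv,0→∞ = 90.96875 + 1.773 = 92.74175 mg/L·hr
Trapezoidal AUC_0→6 (oral tablet):
  [0→1]: (0.00+27.34)/2 × 1 = 13.67
  [1→4]: (27.34+10.96)/2 × 3 = 57.45
  [4→6]: (10.96+4.60)/2 × 2 = 15.56
  Sum = 86.68 mg/L·hr
oral tablet tail: 4.60/0.44 = 10.455; AUC_ev,0→∞ = 86.68 + 10.455 = 97.135 mg/L·hr
F = (AUC_ev/D_ev)/(AUC_iv/D_iv) = (97.135/200)/(92.74175/100) = 0.485675/0.9274175 = 0.5237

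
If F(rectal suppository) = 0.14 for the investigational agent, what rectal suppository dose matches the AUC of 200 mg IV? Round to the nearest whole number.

D_rectal = 1429 mg

For equal systemic exposure: F × D_ev = D_iv
D_ev = D_iv / F = 200 / 0.14 = 1428.57 mg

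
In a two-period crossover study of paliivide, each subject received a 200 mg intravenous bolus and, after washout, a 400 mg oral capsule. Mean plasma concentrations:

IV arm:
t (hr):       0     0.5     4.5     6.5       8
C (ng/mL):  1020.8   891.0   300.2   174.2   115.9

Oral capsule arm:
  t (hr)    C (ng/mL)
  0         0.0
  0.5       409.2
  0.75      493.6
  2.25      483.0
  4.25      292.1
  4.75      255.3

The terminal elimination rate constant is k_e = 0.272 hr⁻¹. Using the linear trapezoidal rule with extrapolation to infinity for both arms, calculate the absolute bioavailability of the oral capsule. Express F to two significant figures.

F = 0.35

Trapezoidal AUC_0→8 (IV):
  [0→0.5]: (1020.8+891.0)/2 × 0.5 = 477.95
  [0.5→4.5]: (891.0+300.2)/2 × 4 = 2382.4
  [4.5→6.5]: (300.2+174.2)/2 × 2 = 474.4
  [6.5→8]: (174.2+115.9)/2 × 1.5 = 217.575
  Sum = 3552.325 ng/mL·hr
IV tail: 115.9/0.272 = 426.103; AUC_iv,0→∞ = 3552.325 + 426.103 = 3978.428 ng/mL·hr
Trapezoidal AUC_0→4.75 (oral capsule):
  [0→0.5]: (0.0+409.2)/2 × 0.5 = 102.3
  [0.5→0.75]: (409.2+493.6)/2 × 0.25 = 112.85
  [0.75→2.25]: (493.6+483.0)/2 × 1.5 = 732.45
  [2.25→4.25]: (483.0+292.1)/2 × 2 = 775.1
  [4.25→4.75]: (292.1+255.3)/2 × 0.5 = 136.85
  Sum = 1859.55 ng/mL·hr
oral capsule tail: 255.3/0.272 = 938.603; AUC_ev,0→∞ = 1859.55 + 938.603 = 2798.153 ng/mL·hr
F = (AUC_ev/D_ev)/(AUC_iv/D_iv) = (2798.153/400)/(3978.428/200) = 6.9953825/19.89214 = 0.3517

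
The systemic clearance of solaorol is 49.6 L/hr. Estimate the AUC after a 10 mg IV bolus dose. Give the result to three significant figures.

AUC = 0.202 mg/L·hr

AUC_0→∞ = Dose_iv / CL
        = 10 / 49.6 = 0.201613 mg/L·hr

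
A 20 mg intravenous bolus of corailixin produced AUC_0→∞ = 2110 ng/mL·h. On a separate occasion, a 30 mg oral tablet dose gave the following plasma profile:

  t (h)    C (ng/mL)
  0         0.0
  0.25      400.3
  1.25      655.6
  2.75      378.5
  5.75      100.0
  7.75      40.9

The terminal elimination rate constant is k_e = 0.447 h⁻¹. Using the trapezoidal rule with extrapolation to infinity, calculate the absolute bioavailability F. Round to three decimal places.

Trapezoidal AUC_0→7.75 (oral tablet):
  [0→0.25]: (0.0+400.3)/2 × 0.25 = 50.0375
  [0.25→1.25]: (400.3+655.6)/2 × 1 = 527.95
  [1.25→2.75]: (655.6+378.5)/2 × 1.5 = 775.575
  [2.75→5.75]: (378.5+100.0)/2 × 3 = 717.75
  [5.75→7.75]: (100.0+40.9)/2 × 2 = 140.9
  Sum = 2212.2125 ng/mL·h
Tail: C_last/k_e = 40.9/0.447 = 91.499
AUC_0→∞ (oral tablet) = 2212.2125 + 91.499 = 2303.7115 ng/mL·h
F = (AUC_ev/D_ev)/(AUC_iv/D_iv) = (2303.7115/30)/(2110/20) = 76.7904/105.5 = 0.7279

F = 0.728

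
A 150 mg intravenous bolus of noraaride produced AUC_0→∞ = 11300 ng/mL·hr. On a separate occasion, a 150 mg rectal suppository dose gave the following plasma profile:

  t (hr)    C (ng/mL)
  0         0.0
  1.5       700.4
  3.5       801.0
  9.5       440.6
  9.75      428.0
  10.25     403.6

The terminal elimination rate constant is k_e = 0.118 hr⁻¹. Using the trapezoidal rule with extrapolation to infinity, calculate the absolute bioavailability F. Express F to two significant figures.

Trapezoidal AUC_0→10.25 (rectal suppository):
  [0→1.5]: (0.0+700.4)/2 × 1.5 = 525.3
  [1.5→3.5]: (700.4+801.0)/2 × 2 = 1501.4
  [3.5→9.5]: (801.0+440.6)/2 × 6 = 3724.8
  [9.5→9.75]: (440.6+428.0)/2 × 0.25 = 108.575
  [9.75→10.25]: (428.0+403.6)/2 × 0.5 = 207.9
  Sum = 6067.975 ng/mL·hr
Tail: C_last/k_e = 403.6/0.118 = 3420.339
AUC_0→∞ (rectal suppository) = 6067.975 + 3420.339 = 9488.314 ng/mL·hr
F = (AUC_ev/D_ev)/(AUC_iv/D_iv) = (9488.314/150)/(11300/150) = 63.2554/75.3333 = 0.8397

F = 0.84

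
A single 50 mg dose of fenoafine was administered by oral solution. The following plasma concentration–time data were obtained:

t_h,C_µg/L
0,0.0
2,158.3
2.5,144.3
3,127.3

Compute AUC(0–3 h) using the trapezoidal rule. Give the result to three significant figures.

AUC = 302 µg/L·h

Trapezoidal AUC_0→3:
  [0→2]: (0.0+158.3)/2 × 2 = 158.3
  [2→2.5]: (158.3+144.3)/2 × 0.5 = 75.65
  [2.5→3]: (144.3+127.3)/2 × 0.5 = 67.9
  Sum = 301.85 µg/L·h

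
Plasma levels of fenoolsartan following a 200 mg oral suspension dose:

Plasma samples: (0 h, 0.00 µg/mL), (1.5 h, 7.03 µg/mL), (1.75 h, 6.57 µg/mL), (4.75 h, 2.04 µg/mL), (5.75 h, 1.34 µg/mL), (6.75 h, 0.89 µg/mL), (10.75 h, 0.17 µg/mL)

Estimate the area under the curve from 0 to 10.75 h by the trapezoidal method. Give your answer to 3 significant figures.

Trapezoidal AUC_0→10.75:
  [0→1.5]: (0.00+7.03)/2 × 1.5 = 5.2725
  [1.5→1.75]: (7.03+6.57)/2 × 0.25 = 1.7
  [1.75→4.75]: (6.57+2.04)/2 × 3 = 12.915
  [4.75→5.75]: (2.04+1.34)/2 × 1 = 1.69
  [5.75→6.75]: (1.34+0.89)/2 × 1 = 1.115
  [6.75→10.75]: (0.89+0.17)/2 × 4 = 2.12
  Sum = 24.8125 µg/mL·h

AUC = 24.8 µg/mL·h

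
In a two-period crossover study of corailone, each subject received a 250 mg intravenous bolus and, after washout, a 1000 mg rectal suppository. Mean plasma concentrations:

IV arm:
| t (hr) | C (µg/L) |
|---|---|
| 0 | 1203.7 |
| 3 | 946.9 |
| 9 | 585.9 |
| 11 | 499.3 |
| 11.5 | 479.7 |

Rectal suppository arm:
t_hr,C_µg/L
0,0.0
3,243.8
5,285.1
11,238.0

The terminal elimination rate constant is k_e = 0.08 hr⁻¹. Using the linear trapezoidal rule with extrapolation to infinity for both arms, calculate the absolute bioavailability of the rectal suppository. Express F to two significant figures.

F = 0.090

Trapezoidal AUC_0→11.5 (IV):
  [0→3]: (1203.7+946.9)/2 × 3 = 3225.9
  [3→9]: (946.9+585.9)/2 × 6 = 4598.4
  [9→11]: (585.9+499.3)/2 × 2 = 1085.2
  [11→11.5]: (499.3+479.7)/2 × 0.5 = 244.75
  Sum = 9154.25 µg/L·hr
IV tail: 479.7/0.08 = 5996.250; AUC_iv,0→∞ = 9154.25 + 5996.250 = 15150.5 µg/L·hr
Trapezoidal AUC_0→11 (rectal suppository):
  [0→3]: (0.0+243.8)/2 × 3 = 365.7
  [3→5]: (243.8+285.1)/2 × 2 = 528.9
  [5→11]: (285.1+238.0)/2 × 6 = 1569.3
  Sum = 2463.9 µg/L·hr
rectal suppository tail: 238.0/0.08 = 2975.000; AUC_ev,0→∞ = 2463.9 + 2975.000 = 5438.9 µg/L·hr
F = (AUC_ev/D_ev)/(AUC_iv/D_iv) = (5438.9/1000)/(15150.5/250) = 5.4389/60.602 = 0.0897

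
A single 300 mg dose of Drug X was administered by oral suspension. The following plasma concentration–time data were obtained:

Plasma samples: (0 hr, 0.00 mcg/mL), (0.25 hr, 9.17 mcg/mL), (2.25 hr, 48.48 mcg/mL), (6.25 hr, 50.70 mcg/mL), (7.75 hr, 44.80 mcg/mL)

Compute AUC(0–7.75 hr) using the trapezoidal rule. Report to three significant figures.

AUC = 329 mcg/mL·hr

Trapezoidal AUC_0→7.75:
  [0→0.25]: (0.00+9.17)/2 × 0.25 = 1.14625
  [0.25→2.25]: (9.17+48.48)/2 × 2 = 57.65
  [2.25→6.25]: (48.48+50.70)/2 × 4 = 198.36
  [6.25→7.75]: (50.70+44.80)/2 × 1.5 = 71.625
  Sum = 328.78125 mcg/mL·hr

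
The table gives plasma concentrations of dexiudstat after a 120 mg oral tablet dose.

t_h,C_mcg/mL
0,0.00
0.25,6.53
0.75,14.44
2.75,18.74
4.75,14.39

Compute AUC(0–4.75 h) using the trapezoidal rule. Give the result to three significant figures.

AUC = 72.4 mcg/mL·h

Trapezoidal AUC_0→4.75:
  [0→0.25]: (0.00+6.53)/2 × 0.25 = 0.81625
  [0.25→0.75]: (6.53+14.44)/2 × 0.5 = 5.2425
  [0.75→2.75]: (14.44+18.74)/2 × 2 = 33.18
  [2.75→4.75]: (18.74+14.39)/2 × 2 = 33.13
  Sum = 72.36875 mcg/mL·h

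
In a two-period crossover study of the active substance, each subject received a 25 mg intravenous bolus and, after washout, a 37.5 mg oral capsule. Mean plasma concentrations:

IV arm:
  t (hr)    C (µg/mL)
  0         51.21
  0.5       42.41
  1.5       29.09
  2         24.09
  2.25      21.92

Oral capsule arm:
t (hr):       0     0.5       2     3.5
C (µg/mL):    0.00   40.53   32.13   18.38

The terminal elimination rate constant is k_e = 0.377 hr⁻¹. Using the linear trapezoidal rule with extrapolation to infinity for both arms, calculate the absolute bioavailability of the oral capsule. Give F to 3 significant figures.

Trapezoidal AUC_0→2.25 (IV):
  [0→0.5]: (51.21+42.41)/2 × 0.5 = 23.405
  [0.5→1.5]: (42.41+29.09)/2 × 1 = 35.75
  [1.5→2]: (29.09+24.09)/2 × 0.5 = 13.295
  [2→2.25]: (24.09+21.92)/2 × 0.25 = 5.75125
  Sum = 78.20125 µg/mL·hr
IV tail: 21.92/0.377 = 58.143; AUC_iv,0→∞ = 78.20125 + 58.143 = 136.34425 µg/mL·hr
Trapezoidal AUC_0→3.5 (oral capsule):
  [0→0.5]: (0.00+40.53)/2 × 0.5 = 10.1325
  [0.5→2]: (40.53+32.13)/2 × 1.5 = 54.495
  [2→3.5]: (32.13+18.38)/2 × 1.5 = 37.8825
  Sum = 102.51 µg/mL·hr
oral capsule tail: 18.38/0.377 = 48.753; AUC_ev,0→∞ = 102.51 + 48.753 = 151.263 µg/mL·hr
F = (AUC_ev/D_ev)/(AUC_iv/D_iv) = (151.263/37.5)/(136.34425/25) = 4.03368/5.45377 = 0.7396

F = 0.740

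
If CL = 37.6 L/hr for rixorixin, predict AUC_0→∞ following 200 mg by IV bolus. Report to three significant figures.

AUC_0→∞ = Dose_iv / CL
        = 200 / 37.6 = 5.31915 mg/L·hr

AUC = 5.32 mg/L·hr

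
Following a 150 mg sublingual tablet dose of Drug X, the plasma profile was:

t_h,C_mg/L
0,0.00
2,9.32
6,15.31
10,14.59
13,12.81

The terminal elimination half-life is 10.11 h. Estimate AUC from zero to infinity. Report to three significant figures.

Trapezoidal AUC_0→13:
  [0→2]: (0.00+9.32)/2 × 2 = 9.32
  [2→6]: (9.32+15.31)/2 × 4 = 49.26
  [6→10]: (15.31+14.59)/2 × 4 = 59.8
  [10→13]: (14.59+12.81)/2 × 3 = 41.1
  Sum = 159.48 mg/L·h
k_e = ln2 / t½ = 0.693147 / 10.11 = 0.0686 h^-1
Extrapolated tail: C_last / k_e = 12.81 / 0.0686 = 186.735
AUC_0→∞ = 159.48 + 186.735 = 346.215 mg/L·h

AUC = 346 mg/L·h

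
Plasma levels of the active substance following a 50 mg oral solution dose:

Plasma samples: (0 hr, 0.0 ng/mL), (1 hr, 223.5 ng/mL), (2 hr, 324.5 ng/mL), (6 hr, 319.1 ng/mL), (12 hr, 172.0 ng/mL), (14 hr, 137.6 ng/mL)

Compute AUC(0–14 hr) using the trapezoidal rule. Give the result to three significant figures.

AUC = 3460 ng/mL·hr

Trapezoidal AUC_0→14:
  [0→1]: (0.0+223.5)/2 × 1 = 111.75
  [1→2]: (223.5+324.5)/2 × 1 = 274.0
  [2→6]: (324.5+319.1)/2 × 4 = 1287.2
  [6→12]: (319.1+172.0)/2 × 6 = 1473.3
  [12→14]: (172.0+137.6)/2 × 2 = 309.6
  Sum = 3455.85 ng/mL·hr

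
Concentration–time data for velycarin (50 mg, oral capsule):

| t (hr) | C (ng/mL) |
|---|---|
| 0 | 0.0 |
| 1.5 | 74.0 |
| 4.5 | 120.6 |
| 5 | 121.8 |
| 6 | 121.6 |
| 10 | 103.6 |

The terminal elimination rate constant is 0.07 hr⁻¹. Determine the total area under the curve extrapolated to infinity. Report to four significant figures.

AUC = 2460 ng/mL·hr

Trapezoidal AUC_0→10:
  [0→1.5]: (0.0+74.0)/2 × 1.5 = 55.5
  [1.5→4.5]: (74.0+120.6)/2 × 3 = 291.9
  [4.5→5]: (120.6+121.8)/2 × 0.5 = 60.6
  [5→6]: (121.8+121.6)/2 × 1 = 121.7
  [6→10]: (121.6+103.6)/2 × 4 = 450.4
  Sum = 980.1 ng/mL·hr
Extrapolated tail: C_last / k_e = 103.6 / 0.07 = 1480.000
AUC_0→∞ = 980.1 + 1480.000 = 2460.1 ng/mL·hr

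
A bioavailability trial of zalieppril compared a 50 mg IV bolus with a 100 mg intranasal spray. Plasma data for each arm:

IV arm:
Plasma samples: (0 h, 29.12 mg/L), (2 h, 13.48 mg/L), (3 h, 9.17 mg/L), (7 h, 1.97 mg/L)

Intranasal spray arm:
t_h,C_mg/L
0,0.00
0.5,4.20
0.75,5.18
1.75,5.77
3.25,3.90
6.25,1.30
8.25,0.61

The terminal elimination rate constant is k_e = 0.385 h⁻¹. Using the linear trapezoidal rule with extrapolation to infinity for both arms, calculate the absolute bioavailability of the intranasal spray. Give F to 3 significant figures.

F = 0.161

Trapezoidal AUC_0→7 (IV):
  [0→2]: (29.12+13.48)/2 × 2 = 42.6
  [2→3]: (13.48+9.17)/2 × 1 = 11.325
  [3→7]: (9.17+1.97)/2 × 4 = 22.28
  Sum = 76.205 mg/L·h
IV tail: 1.97/0.385 = 5.117; AUC_iv,0→∞ = 76.205 + 5.117 = 81.322 mg/L·h
Trapezoidal AUC_0→8.25 (intranasal spray):
  [0→0.5]: (0.00+4.20)/2 × 0.5 = 1.05
  [0.5→0.75]: (4.20+5.18)/2 × 0.25 = 1.1725
  [0.75→1.75]: (5.18+5.77)/2 × 1 = 5.475
  [1.75→3.25]: (5.77+3.90)/2 × 1.5 = 7.2525
  [3.25→6.25]: (3.90+1.30)/2 × 3 = 7.8
  [6.25→8.25]: (1.30+0.61)/2 × 2 = 1.91
  Sum = 24.66 mg/L·h
intranasal spray tail: 0.61/0.385 = 1.584; AUC_ev,0→∞ = 24.66 + 1.584 = 26.244 mg/L·h
F = (AUC_ev/D_ev)/(AUC_iv/D_iv) = (26.244/100)/(81.322/50) = 0.26244/1.62644 = 0.1614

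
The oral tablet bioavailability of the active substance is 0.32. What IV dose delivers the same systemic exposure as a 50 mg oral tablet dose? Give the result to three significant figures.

D_iv = 16.0 mg

Systemic exposure from an extravascular dose = F × D_ev, so the equivalent IV dose is F × D_ev.
D_iv = F × D_ev = 0.32 × 50 = 16 mg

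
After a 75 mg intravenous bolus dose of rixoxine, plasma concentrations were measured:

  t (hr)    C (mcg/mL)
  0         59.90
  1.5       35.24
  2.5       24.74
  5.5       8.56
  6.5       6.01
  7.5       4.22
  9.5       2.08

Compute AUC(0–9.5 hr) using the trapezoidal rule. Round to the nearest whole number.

AUC = 170 mcg/mL·hr

Trapezoidal AUC_0→9.5:
  [0→1.5]: (59.90+35.24)/2 × 1.5 = 71.355
  [1.5→2.5]: (35.24+24.74)/2 × 1 = 29.99
  [2.5→5.5]: (24.74+8.56)/2 × 3 = 49.95
  [5.5→6.5]: (8.56+6.01)/2 × 1 = 7.285
  [6.5→7.5]: (6.01+4.22)/2 × 1 = 5.115
  [7.5→9.5]: (4.22+2.08)/2 × 2 = 6.3
  Sum = 169.995 mcg/mL·hr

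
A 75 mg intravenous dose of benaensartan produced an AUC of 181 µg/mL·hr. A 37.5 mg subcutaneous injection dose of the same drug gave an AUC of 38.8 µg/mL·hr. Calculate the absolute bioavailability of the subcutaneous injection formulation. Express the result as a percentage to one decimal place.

F = 42.9%

F = (AUC_ev / D_ev) / (AUC_iv / D_iv)
  = (38.8/37.5) / (181/75)
  = 1.03467 / 2.41333 = 0.4287
  = 42.87%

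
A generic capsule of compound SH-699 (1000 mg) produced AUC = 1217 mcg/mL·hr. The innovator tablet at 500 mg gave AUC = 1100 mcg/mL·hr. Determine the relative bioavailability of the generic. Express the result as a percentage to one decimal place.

F_rel = (AUC_test/D_test) / (AUC_ref/D_ref)
      = (1217/1000) / (1100/500)
      = 1.217 / 2.2 = 0.5532 = 55.32%

F_rel = 55.3%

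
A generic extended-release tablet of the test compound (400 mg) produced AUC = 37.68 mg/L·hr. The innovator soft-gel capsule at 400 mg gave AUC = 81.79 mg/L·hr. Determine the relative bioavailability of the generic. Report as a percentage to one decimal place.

F_rel = 46.1%

F_rel = (AUC_test/D_test) / (AUC_ref/D_ref)
      = (37.68/400) / (81.79/400)
      = 0.0942 / 0.204475 = 0.4607 = 46.07%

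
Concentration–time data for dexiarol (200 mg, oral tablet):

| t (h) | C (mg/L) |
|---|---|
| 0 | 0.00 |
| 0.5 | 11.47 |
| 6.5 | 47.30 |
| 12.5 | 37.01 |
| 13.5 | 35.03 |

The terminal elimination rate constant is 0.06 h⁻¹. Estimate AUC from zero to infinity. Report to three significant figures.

AUC = 1050 mg/L·h

Trapezoidal AUC_0→13.5:
  [0→0.5]: (0.00+11.47)/2 × 0.5 = 2.8675
  [0.5→6.5]: (11.47+47.30)/2 × 6 = 176.31
  [6.5→12.5]: (47.30+37.01)/2 × 6 = 252.93
  [12.5→13.5]: (37.01+35.03)/2 × 1 = 36.02
  Sum = 468.1275 mg/L·h
Extrapolated tail: C_last / k_e = 35.03 / 0.06 = 583.833
AUC_0→∞ = 468.1275 + 583.833 = 1051.9605 mg/L·h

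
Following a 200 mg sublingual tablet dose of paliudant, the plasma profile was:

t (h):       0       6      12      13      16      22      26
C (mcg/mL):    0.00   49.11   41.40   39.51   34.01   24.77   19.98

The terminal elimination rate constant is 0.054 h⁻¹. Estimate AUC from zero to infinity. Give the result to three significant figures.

AUC = 1210 mcg/mL·h

Trapezoidal AUC_0→26:
  [0→6]: (0.00+49.11)/2 × 6 = 147.33
  [6→12]: (49.11+41.40)/2 × 6 = 271.53
  [12→13]: (41.40+39.51)/2 × 1 = 40.455
  [13→16]: (39.51+34.01)/2 × 3 = 110.28
  [16→22]: (34.01+24.77)/2 × 6 = 176.34
  [22→26]: (24.77+19.98)/2 × 4 = 89.5
  Sum = 835.435 mcg/mL·h
Extrapolated tail: C_last / k_e = 19.98 / 0.054 = 370.000
AUC_0→∞ = 835.435 + 370.000 = 1205.435 mcg/mL·h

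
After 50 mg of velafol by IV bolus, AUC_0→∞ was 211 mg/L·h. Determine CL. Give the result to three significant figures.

CL = 0.237 L/h

CL = Dose_iv / AUC_0→∞
   = 50 / 211 = 0.236967 L/h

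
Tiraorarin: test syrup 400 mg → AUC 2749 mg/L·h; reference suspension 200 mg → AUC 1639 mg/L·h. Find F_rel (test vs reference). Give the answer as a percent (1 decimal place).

F_rel = (AUC_test/D_test) / (AUC_ref/D_ref)
      = (2749/400) / (1639/200)
      = 6.8725 / 8.195 = 0.8386 = 83.86%

F_rel = 83.9%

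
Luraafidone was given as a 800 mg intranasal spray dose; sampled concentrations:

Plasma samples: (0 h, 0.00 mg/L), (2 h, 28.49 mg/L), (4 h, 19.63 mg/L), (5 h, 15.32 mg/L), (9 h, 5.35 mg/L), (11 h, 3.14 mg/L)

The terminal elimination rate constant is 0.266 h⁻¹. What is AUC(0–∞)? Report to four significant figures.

AUC = 155.7 mg/L·h

Trapezoidal AUC_0→11:
  [0→2]: (0.00+28.49)/2 × 2 = 28.49
  [2→4]: (28.49+19.63)/2 × 2 = 48.12
  [4→5]: (19.63+15.32)/2 × 1 = 17.475
  [5→9]: (15.32+5.35)/2 × 4 = 41.34
  [9→11]: (5.35+3.14)/2 × 2 = 8.49
  Sum = 143.915 mg/L·h
Extrapolated tail: C_last / k_e = 3.14 / 0.266 = 11.805
AUC_0→∞ = 143.915 + 11.805 = 155.72 mg/L·h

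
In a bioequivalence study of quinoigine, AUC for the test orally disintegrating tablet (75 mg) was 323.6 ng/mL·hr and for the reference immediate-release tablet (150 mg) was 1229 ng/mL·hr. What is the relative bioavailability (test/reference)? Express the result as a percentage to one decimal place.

F_rel = 52.7%

F_rel = (AUC_test/D_test) / (AUC_ref/D_ref)
      = (323.6/75) / (1229/150)
      = 4.31467 / 8.19333 = 0.5266 = 52.66%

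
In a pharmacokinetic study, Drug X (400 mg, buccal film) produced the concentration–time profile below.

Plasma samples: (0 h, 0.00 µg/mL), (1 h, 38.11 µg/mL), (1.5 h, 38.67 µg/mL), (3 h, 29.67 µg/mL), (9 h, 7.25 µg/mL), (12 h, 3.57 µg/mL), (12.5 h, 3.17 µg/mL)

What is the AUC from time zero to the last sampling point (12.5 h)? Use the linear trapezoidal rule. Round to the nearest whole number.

Trapezoidal AUC_0→12.5:
  [0→1]: (0.00+38.11)/2 × 1 = 19.055
  [1→1.5]: (38.11+38.67)/2 × 0.5 = 19.195
  [1.5→3]: (38.67+29.67)/2 × 1.5 = 51.255
  [3→9]: (29.67+7.25)/2 × 6 = 110.76
  [9→12]: (7.25+3.57)/2 × 3 = 16.23
  [12→12.5]: (3.57+3.17)/2 × 0.5 = 1.685
  Sum = 218.18 µg/mL·h

AUC = 218 µg/mL·h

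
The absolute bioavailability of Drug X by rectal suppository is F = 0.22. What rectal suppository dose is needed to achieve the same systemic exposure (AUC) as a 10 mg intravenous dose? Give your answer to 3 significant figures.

For equal systemic exposure: F × D_ev = D_iv
D_ev = D_iv / F = 10 / 0.22 = 45.4545 mg

D_rectal = 45.5 mg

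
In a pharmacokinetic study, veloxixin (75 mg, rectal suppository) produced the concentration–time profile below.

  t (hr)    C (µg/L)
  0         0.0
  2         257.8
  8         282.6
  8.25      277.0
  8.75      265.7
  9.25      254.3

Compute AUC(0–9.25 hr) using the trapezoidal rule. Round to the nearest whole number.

Trapezoidal AUC_0→9.25:
  [0→2]: (0.0+257.8)/2 × 2 = 257.8
  [2→8]: (257.8+282.6)/2 × 6 = 1621.2
  [8→8.25]: (282.6+277.0)/2 × 0.25 = 69.95
  [8.25→8.75]: (277.0+265.7)/2 × 0.5 = 135.675
  [8.75→9.25]: (265.7+254.3)/2 × 0.5 = 130.0
  Sum = 2214.625 µg/L·hr

AUC = 2215 µg/L·hr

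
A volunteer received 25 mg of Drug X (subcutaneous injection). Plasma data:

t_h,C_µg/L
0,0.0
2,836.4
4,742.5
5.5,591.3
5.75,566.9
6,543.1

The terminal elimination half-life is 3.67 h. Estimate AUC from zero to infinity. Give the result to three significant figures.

AUC = 6570 µg/L·h

Trapezoidal AUC_0→6:
  [0→2]: (0.0+836.4)/2 × 2 = 836.4
  [2→4]: (836.4+742.5)/2 × 2 = 1578.9
  [4→5.5]: (742.5+591.3)/2 × 1.5 = 1000.35
  [5.5→5.75]: (591.3+566.9)/2 × 0.25 = 144.775
  [5.75→6]: (566.9+543.1)/2 × 0.25 = 138.75
  Sum = 3699.175 µg/L·h
k_e = ln2 / t½ = 0.693147 / 3.67 = 0.1889 h^-1
Extrapolated tail: C_last / k_e = 543.1 / 0.1889 = 2875.066
AUC_0→∞ = 3699.175 + 2875.066 = 6574.241 µg/L·h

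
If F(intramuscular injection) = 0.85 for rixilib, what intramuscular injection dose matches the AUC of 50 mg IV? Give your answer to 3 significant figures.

For equal systemic exposure: F × D_ev = D_iv
D_ev = D_iv / F = 50 / 0.85 = 58.8235 mg

D_intramuscular = 58.8 mg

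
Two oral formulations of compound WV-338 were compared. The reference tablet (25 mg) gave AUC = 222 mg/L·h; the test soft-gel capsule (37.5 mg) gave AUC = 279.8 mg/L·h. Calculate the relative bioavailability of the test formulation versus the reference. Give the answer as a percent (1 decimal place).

F_rel = 84.0%

F_rel = (AUC_test/D_test) / (AUC_ref/D_ref)
      = (279.8/37.5) / (222/25)
      = 7.46133 / 8.88 = 0.8402 = 84.02%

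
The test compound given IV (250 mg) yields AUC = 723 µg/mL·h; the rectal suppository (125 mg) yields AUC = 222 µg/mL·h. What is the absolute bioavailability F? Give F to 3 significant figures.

F = (AUC_ev / D_ev) / (AUC_iv / D_iv)
  = (222/125) / (723/250)
  = 1.776 / 2.892 = 0.6141

F = 0.614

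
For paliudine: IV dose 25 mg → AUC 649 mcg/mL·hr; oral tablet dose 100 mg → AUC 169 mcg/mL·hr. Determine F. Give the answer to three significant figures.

F = 0.0651

F = (AUC_ev / D_ev) / (AUC_iv / D_iv)
  = (169/100) / (649/25)
  = 1.69 / 25.96 = 0.0651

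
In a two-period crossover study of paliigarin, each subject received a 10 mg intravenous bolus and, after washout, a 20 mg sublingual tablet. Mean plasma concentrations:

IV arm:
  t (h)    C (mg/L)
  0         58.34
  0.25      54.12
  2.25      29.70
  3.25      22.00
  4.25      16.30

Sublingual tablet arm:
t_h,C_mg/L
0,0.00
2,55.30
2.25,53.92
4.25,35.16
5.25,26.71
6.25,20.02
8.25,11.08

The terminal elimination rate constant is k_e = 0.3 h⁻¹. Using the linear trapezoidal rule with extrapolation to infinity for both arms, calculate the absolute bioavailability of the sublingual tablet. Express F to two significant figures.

F = 0.71

Trapezoidal AUC_0→4.25 (IV):
  [0→0.25]: (58.34+54.12)/2 × 0.25 = 14.0575
  [0.25→2.25]: (54.12+29.70)/2 × 2 = 83.82
  [2.25→3.25]: (29.70+22.00)/2 × 1 = 25.85
  [3.25→4.25]: (22.00+16.30)/2 × 1 = 19.15
  Sum = 142.8775 mg/L·h
IV tail: 16.30/0.3 = 54.333; AUC_iv,0→∞ = 142.8775 + 54.333 = 197.2105 mg/L·h
Trapezoidal AUC_0→8.25 (sublingual tablet):
  [0→2]: (0.00+55.30)/2 × 2 = 55.3
  [2→2.25]: (55.30+53.92)/2 × 0.25 = 13.6525
  [2.25→4.25]: (53.92+35.16)/2 × 2 = 89.08
  [4.25→5.25]: (35.16+26.71)/2 × 1 = 30.935
  [5.25→6.25]: (26.71+20.02)/2 × 1 = 23.365
  [6.25→8.25]: (20.02+11.08)/2 × 2 = 31.1
  Sum = 243.4325 mg/L·h
sublingual tablet tail: 11.08/0.3 = 36.933; AUC_ev,0→∞ = 243.4325 + 36.933 = 280.3655 mg/L·h
F = (AUC_ev/D_ev)/(AUC_iv/D_iv) = (280.3655/20)/(197.2105/10) = 14.018275/19.72105 = 0.7108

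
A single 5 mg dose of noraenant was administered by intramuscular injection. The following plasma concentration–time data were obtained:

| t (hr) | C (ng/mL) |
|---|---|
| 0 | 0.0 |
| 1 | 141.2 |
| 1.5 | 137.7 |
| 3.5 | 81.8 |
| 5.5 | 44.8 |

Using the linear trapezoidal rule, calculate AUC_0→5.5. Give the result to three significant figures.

Trapezoidal AUC_0→5.5:
  [0→1]: (0.0+141.2)/2 × 1 = 70.6
  [1→1.5]: (141.2+137.7)/2 × 0.5 = 69.725
  [1.5→3.5]: (137.7+81.8)/2 × 2 = 219.5
  [3.5→5.5]: (81.8+44.8)/2 × 2 = 126.6
  Sum = 486.425 ng/mL·hr

AUC = 486 ng/mL·hr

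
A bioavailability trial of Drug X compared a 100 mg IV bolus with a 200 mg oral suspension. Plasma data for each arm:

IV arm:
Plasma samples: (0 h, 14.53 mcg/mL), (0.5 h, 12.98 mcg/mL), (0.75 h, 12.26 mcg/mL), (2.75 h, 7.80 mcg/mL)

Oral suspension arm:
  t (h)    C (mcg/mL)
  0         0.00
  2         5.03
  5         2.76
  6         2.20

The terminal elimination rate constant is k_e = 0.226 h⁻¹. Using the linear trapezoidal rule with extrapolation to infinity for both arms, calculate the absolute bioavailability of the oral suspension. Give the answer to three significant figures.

F = 0.224

Trapezoidal AUC_0→2.75 (IV):
  [0→0.5]: (14.53+12.98)/2 × 0.5 = 6.8775
  [0.5→0.75]: (12.98+12.26)/2 × 0.25 = 3.155
  [0.75→2.75]: (12.26+7.80)/2 × 2 = 20.06
  Sum = 30.0925 mcg/mL·h
IV tail: 7.80/0.226 = 34.513; AUC_iv,0→∞ = 30.0925 + 34.513 = 64.6055 mcg/mL·h
Trapezoidal AUC_0→6 (oral suspension):
  [0→2]: (0.00+5.03)/2 × 2 = 5.03
  [2→5]: (5.03+2.76)/2 × 3 = 11.685
  [5→6]: (2.76+2.20)/2 × 1 = 2.48
  Sum = 19.195 mcg/mL·h
oral suspension tail: 2.20/0.226 = 9.735; AUC_ev,0→∞ = 19.195 + 9.735 = 28.93 mcg/mL·h
F = (AUC_ev/D_ev)/(AUC_iv/D_iv) = (28.93/200)/(64.6055/100) = 0.14465/0.646055 = 0.2239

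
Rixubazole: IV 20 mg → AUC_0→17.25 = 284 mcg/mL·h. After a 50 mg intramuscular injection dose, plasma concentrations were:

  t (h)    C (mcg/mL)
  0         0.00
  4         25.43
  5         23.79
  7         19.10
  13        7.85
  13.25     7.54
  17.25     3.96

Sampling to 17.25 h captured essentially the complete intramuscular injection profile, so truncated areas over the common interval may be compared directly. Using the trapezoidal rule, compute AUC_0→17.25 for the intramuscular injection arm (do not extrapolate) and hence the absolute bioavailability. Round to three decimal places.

Trapezoidal AUC_0→17.25 (intramuscular injection):
  [0→4]: (0.00+25.43)/2 × 4 = 50.86
  [4→5]: (25.43+23.79)/2 × 1 = 24.61
  [5→7]: (23.79+19.10)/2 × 2 = 42.89
  [7→13]: (19.10+7.85)/2 × 6 = 80.85
  [13→13.25]: (7.85+7.54)/2 × 0.25 = 1.92375
  [13.25→17.25]: (7.54+3.96)/2 × 4 = 23.0
  Sum = 224.13375 mcg/mL·h
F = (AUC_ev/D_ev)/(AUC_iv/D_iv) = (224.13375/50)/(284/20) = 4.482675/14.2 = 0.3157

F = 0.316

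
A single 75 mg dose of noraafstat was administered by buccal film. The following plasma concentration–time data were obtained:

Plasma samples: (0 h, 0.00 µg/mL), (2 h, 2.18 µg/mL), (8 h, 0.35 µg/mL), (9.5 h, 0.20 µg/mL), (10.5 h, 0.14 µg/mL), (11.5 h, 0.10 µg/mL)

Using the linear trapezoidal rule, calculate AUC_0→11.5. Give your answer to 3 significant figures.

Trapezoidal AUC_0→11.5:
  [0→2]: (0.00+2.18)/2 × 2 = 2.18
  [2→8]: (2.18+0.35)/2 × 6 = 7.59
  [8→9.5]: (0.35+0.20)/2 × 1.5 = 0.4125
  [9.5→10.5]: (0.20+0.14)/2 × 1 = 0.17
  [10.5→11.5]: (0.14+0.10)/2 × 1 = 0.12
  Sum = 10.4725 µg/mL·h

AUC = 10.5 µg/mL·h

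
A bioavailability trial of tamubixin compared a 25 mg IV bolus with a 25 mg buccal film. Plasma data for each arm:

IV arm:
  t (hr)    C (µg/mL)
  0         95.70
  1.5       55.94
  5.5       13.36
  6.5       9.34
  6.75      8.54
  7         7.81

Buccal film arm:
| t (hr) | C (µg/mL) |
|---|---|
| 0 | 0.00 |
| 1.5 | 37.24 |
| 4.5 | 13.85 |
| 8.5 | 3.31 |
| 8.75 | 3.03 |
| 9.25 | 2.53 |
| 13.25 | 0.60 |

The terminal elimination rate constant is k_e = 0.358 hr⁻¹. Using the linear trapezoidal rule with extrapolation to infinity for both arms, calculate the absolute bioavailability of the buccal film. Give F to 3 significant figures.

F = 0.514

Trapezoidal AUC_0→7 (IV):
  [0→1.5]: (95.70+55.94)/2 × 1.5 = 113.73
  [1.5→5.5]: (55.94+13.36)/2 × 4 = 138.6
  [5.5→6.5]: (13.36+9.34)/2 × 1 = 11.35
  [6.5→6.75]: (9.34+8.54)/2 × 0.25 = 2.235
  [6.75→7]: (8.54+7.81)/2 × 0.25 = 2.04375
  Sum = 267.95875 µg/mL·hr
IV tail: 7.81/0.358 = 21.816; AUC_iv,0→∞ = 267.95875 + 21.816 = 289.77475 µg/mL·hr
Trapezoidal AUC_0→13.25 (buccal film):
  [0→1.5]: (0.00+37.24)/2 × 1.5 = 27.93
  [1.5→4.5]: (37.24+13.85)/2 × 3 = 76.635
  [4.5→8.5]: (13.85+3.31)/2 × 4 = 34.32
  [8.5→8.75]: (3.31+3.03)/2 × 0.25 = 0.7925
  [8.75→9.25]: (3.03+2.53)/2 × 0.5 = 1.39
  [9.25→13.25]: (2.53+0.60)/2 × 4 = 6.26
  Sum = 147.3275 µg/mL·hr
buccal film tail: 0.60/0.358 = 1.676; AUC_ev,0→∞ = 147.3275 + 1.676 = 149.0035 µg/mL·hr
F = (AUC_ev/D_ev)/(AUC_iv/D_iv) = (149.0035/25)/(289.77475/25) = 5.96014/11.59099 = 0.5142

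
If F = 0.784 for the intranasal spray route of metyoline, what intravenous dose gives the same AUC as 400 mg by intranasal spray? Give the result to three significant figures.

Systemic exposure from an extravascular dose = F × D_ev, so the equivalent IV dose is F × D_ev.
D_iv = F × D_ev = 0.784 × 400 = 313.6 mg

D_iv = 314 mg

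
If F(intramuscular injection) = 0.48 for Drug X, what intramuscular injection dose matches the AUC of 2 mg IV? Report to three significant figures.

For equal systemic exposure: F × D_ev = D_iv
D_ev = D_iv / F = 2 / 0.48 = 4.16667 mg

D_intramuscular = 4.17 mg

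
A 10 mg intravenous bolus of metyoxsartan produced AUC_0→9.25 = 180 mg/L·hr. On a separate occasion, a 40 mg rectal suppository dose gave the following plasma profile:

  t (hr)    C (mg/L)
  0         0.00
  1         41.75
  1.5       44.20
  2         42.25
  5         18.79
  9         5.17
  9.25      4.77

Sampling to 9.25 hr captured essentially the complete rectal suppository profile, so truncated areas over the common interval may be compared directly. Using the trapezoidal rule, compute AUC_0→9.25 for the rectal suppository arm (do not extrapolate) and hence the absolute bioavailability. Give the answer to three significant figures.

F = 0.284

Trapezoidal AUC_0→9.25 (rectal suppository):
  [0→1]: (0.00+41.75)/2 × 1 = 20.875
  [1→1.5]: (41.75+44.20)/2 × 0.5 = 21.4875
  [1.5→2]: (44.20+42.25)/2 × 0.5 = 21.6125
  [2→5]: (42.25+18.79)/2 × 3 = 91.56
  [5→9]: (18.79+5.17)/2 × 4 = 47.92
  [9→9.25]: (5.17+4.77)/2 × 0.25 = 1.2425
  Sum = 204.6975 mg/L·hr
F = (AUC_ev/D_ev)/(AUC_iv/D_iv) = (204.6975/40)/(180/10) = 5.1174375/18 = 0.2843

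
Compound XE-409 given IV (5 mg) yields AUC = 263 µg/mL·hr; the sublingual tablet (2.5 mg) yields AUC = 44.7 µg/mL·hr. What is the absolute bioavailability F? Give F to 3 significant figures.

F = (AUC_ev / D_ev) / (AUC_iv / D_iv)
  = (44.7/2.5) / (263/5)
  = 17.88 / 52.6 = 0.3399

F = 0.340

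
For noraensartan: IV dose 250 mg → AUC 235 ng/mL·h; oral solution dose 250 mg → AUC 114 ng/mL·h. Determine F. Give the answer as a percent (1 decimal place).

F = (AUC_ev / D_ev) / (AUC_iv / D_iv)
  = (114/250) / (235/250)
  = 0.456 / 0.94 = 0.4851
  = 48.51%

F = 48.5%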